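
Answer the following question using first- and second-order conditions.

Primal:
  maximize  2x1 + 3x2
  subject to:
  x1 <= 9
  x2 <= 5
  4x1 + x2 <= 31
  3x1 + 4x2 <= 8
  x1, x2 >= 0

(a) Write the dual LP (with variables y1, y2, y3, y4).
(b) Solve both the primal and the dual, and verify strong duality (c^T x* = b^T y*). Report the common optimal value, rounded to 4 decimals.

The standard primal-dual pair for 'max c^T x s.t. A x <= b, x >= 0' is:
  Dual:  min b^T y  s.t.  A^T y >= c,  y >= 0.

So the dual LP is:
  minimize  9y1 + 5y2 + 31y3 + 8y4
  subject to:
    y1 + 4y3 + 3y4 >= 2
    y2 + y3 + 4y4 >= 3
    y1, y2, y3, y4 >= 0

Solving the primal: x* = (0, 2).
  primal value c^T x* = 6.
Solving the dual: y* = (0, 0, 0, 0.75).
  dual value b^T y* = 6.
Strong duality: c^T x* = b^T y*. Confirmed.

6


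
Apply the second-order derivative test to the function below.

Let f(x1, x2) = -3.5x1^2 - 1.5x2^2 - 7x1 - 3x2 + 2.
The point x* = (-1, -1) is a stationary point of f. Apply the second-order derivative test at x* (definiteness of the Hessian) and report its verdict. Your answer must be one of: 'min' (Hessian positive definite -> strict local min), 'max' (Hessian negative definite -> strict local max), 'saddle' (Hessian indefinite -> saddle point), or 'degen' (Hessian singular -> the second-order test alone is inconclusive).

Compute the Hessian H = grad^2 f:
  H = [[-7, 0], [0, -3]]
Verify stationarity: grad f(x*) = H x* + g = (0, 0).
Eigenvalues of H: -7, -3.
Both eigenvalues < 0, so H is negative definite -> x* is a strict local max.

max


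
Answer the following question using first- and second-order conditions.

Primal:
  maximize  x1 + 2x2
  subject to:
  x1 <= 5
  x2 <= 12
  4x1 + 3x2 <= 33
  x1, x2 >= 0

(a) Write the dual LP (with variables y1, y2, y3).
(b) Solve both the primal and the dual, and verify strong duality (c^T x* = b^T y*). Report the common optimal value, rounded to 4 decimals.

The standard primal-dual pair for 'max c^T x s.t. A x <= b, x >= 0' is:
  Dual:  min b^T y  s.t.  A^T y >= c,  y >= 0.

So the dual LP is:
  minimize  5y1 + 12y2 + 33y3
  subject to:
    y1 + 4y3 >= 1
    y2 + 3y3 >= 2
    y1, y2, y3 >= 0

Solving the primal: x* = (0, 11).
  primal value c^T x* = 22.
Solving the dual: y* = (0, 0, 0.6667).
  dual value b^T y* = 22.
Strong duality: c^T x* = b^T y*. Confirmed.

22


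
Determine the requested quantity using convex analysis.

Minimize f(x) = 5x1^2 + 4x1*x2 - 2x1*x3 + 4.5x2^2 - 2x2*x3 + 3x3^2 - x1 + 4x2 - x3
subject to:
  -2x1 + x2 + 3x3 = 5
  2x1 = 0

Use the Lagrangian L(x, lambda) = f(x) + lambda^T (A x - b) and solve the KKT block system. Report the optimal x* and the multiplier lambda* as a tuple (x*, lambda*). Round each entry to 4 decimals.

Form the Lagrangian:
  L(x, lambda) = (1/2) x^T Q x + c^T x + lambda^T (A x - b)
Stationarity (grad_x L = 0): Q x + c + A^T lambda = 0.
Primal feasibility: A x = b.

This gives the KKT block system:
  [ Q   A^T ] [ x     ]   [-c ]
  [ A    0  ] [ lambda ] = [ b ]

Solving the linear system:
  x*      = (0, 0.2121, 1.596)
  lambda* = (-2.7172, -1.0455)
  f(x*)   = 6.4192

x* = (0, 0.2121, 1.596), lambda* = (-2.7172, -1.0455)


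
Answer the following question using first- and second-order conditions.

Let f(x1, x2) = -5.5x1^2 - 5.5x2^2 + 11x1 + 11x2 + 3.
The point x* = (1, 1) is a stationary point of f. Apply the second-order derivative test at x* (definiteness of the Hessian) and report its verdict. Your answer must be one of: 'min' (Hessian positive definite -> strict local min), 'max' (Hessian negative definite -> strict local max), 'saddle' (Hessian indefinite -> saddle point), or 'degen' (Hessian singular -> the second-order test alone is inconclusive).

Compute the Hessian H = grad^2 f:
  H = [[-11, 0], [0, -11]]
Verify stationarity: grad f(x*) = H x* + g = (0, 0).
Eigenvalues of H: -11, -11.
Both eigenvalues < 0, so H is negative definite -> x* is a strict local max.

max


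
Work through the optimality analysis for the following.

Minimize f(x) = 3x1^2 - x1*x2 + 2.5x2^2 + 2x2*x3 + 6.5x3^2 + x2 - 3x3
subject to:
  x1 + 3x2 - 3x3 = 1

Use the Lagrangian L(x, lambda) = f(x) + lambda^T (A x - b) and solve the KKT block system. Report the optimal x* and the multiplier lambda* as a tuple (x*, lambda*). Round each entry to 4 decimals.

Form the Lagrangian:
  L(x, lambda) = (1/2) x^T Q x + c^T x + lambda^T (A x - b)
Stationarity (grad_x L = 0): Q x + c + A^T lambda = 0.
Primal feasibility: A x = b.

This gives the KKT block system:
  [ Q   A^T ] [ x     ]   [-c ]
  [ A    0  ] [ lambda ] = [ b ]

Solving the linear system:
  x*      = (0.1744, 0.2865, 0.0113)
  lambda* = (-0.7602)
  f(x*)   = 0.5064

x* = (0.1744, 0.2865, 0.0113), lambda* = (-0.7602)


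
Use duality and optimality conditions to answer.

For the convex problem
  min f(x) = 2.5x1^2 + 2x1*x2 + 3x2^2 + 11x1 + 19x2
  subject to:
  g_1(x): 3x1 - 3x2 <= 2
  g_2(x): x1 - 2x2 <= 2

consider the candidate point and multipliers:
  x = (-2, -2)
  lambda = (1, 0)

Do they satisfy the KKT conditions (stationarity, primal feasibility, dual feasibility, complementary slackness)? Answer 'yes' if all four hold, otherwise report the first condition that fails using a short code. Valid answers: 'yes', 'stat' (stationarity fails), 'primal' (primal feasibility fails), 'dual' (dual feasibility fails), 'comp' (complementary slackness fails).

Gradient of f: grad f(x) = Q x + c = (-3, 3)
Constraint values g_i(x) = a_i^T x - b_i:
  g_1((-2, -2)) = -2
  g_2((-2, -2)) = 0
Stationarity residual: grad f(x) + sum_i lambda_i a_i = (0, 0)
  -> stationarity OK
Primal feasibility (all g_i <= 0): OK
Dual feasibility (all lambda_i >= 0): OK
Complementary slackness (lambda_i * g_i(x) = 0 for all i): FAILS

Verdict: the first failing condition is complementary_slackness -> comp.

comp


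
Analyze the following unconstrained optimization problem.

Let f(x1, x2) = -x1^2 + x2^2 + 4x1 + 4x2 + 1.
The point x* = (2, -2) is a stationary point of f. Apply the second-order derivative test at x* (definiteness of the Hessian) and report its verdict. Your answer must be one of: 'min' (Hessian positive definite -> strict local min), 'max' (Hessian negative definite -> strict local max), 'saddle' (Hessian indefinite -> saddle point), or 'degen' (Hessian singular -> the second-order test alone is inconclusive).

Compute the Hessian H = grad^2 f:
  H = [[-2, 0], [0, 2]]
Verify stationarity: grad f(x*) = H x* + g = (0, 0).
Eigenvalues of H: -2, 2.
Eigenvalues have mixed signs, so H is indefinite -> x* is a saddle point.

saddle


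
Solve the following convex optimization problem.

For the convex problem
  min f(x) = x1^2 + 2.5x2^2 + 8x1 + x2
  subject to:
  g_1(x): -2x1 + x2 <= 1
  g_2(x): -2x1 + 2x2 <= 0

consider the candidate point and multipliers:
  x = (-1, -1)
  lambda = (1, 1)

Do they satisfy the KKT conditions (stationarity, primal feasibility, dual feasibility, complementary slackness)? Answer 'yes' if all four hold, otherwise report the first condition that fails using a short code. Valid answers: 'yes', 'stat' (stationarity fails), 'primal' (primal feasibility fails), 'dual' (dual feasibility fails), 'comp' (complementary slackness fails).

Gradient of f: grad f(x) = Q x + c = (6, -4)
Constraint values g_i(x) = a_i^T x - b_i:
  g_1((-1, -1)) = 0
  g_2((-1, -1)) = 0
Stationarity residual: grad f(x) + sum_i lambda_i a_i = (2, -1)
  -> stationarity FAILS
Primal feasibility (all g_i <= 0): OK
Dual feasibility (all lambda_i >= 0): OK
Complementary slackness (lambda_i * g_i(x) = 0 for all i): OK

Verdict: the first failing condition is stationarity -> stat.

stat


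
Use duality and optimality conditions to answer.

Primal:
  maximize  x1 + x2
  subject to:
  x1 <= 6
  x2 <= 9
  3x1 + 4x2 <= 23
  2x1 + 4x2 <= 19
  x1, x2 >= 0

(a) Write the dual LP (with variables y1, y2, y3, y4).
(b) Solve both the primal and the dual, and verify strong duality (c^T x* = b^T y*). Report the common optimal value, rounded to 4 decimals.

The standard primal-dual pair for 'max c^T x s.t. A x <= b, x >= 0' is:
  Dual:  min b^T y  s.t.  A^T y >= c,  y >= 0.

So the dual LP is:
  minimize  6y1 + 9y2 + 23y3 + 19y4
  subject to:
    y1 + 3y3 + 2y4 >= 1
    y2 + 4y3 + 4y4 >= 1
    y1, y2, y3, y4 >= 0

Solving the primal: x* = (6, 1.25).
  primal value c^T x* = 7.25.
Solving the dual: y* = (0.25, 0, 0.25, 0).
  dual value b^T y* = 7.25.
Strong duality: c^T x* = b^T y*. Confirmed.

7.25


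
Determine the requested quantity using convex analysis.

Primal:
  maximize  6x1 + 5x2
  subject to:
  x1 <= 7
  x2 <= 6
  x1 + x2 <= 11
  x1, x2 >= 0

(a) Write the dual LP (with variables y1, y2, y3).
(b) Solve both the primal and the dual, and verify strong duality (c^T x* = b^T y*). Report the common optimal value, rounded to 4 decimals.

The standard primal-dual pair for 'max c^T x s.t. A x <= b, x >= 0' is:
  Dual:  min b^T y  s.t.  A^T y >= c,  y >= 0.

So the dual LP is:
  minimize  7y1 + 6y2 + 11y3
  subject to:
    y1 + y3 >= 6
    y2 + y3 >= 5
    y1, y2, y3 >= 0

Solving the primal: x* = (7, 4).
  primal value c^T x* = 62.
Solving the dual: y* = (1, 0, 5).
  dual value b^T y* = 62.
Strong duality: c^T x* = b^T y*. Confirmed.

62


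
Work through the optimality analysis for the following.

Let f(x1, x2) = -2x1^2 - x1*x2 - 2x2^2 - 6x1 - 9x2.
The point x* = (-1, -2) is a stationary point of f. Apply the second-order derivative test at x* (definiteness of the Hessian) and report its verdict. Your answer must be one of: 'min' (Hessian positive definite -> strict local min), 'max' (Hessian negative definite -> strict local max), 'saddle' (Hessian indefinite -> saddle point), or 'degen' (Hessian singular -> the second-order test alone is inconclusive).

Compute the Hessian H = grad^2 f:
  H = [[-4, -1], [-1, -4]]
Verify stationarity: grad f(x*) = H x* + g = (0, 0).
Eigenvalues of H: -5, -3.
Both eigenvalues < 0, so H is negative definite -> x* is a strict local max.

max


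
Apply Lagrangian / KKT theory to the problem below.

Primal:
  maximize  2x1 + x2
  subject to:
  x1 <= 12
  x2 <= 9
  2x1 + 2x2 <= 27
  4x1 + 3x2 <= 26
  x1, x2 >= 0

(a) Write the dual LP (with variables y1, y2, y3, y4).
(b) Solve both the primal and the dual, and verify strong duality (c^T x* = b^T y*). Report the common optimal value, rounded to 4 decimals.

The standard primal-dual pair for 'max c^T x s.t. A x <= b, x >= 0' is:
  Dual:  min b^T y  s.t.  A^T y >= c,  y >= 0.

So the dual LP is:
  minimize  12y1 + 9y2 + 27y3 + 26y4
  subject to:
    y1 + 2y3 + 4y4 >= 2
    y2 + 2y3 + 3y4 >= 1
    y1, y2, y3, y4 >= 0

Solving the primal: x* = (6.5, 0).
  primal value c^T x* = 13.
Solving the dual: y* = (0, 0, 0, 0.5).
  dual value b^T y* = 13.
Strong duality: c^T x* = b^T y*. Confirmed.

13


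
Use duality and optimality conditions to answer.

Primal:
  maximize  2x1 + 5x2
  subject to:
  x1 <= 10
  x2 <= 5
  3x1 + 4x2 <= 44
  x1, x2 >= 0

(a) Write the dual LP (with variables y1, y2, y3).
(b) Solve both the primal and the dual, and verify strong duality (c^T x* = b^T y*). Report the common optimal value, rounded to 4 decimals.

The standard primal-dual pair for 'max c^T x s.t. A x <= b, x >= 0' is:
  Dual:  min b^T y  s.t.  A^T y >= c,  y >= 0.

So the dual LP is:
  minimize  10y1 + 5y2 + 44y3
  subject to:
    y1 + 3y3 >= 2
    y2 + 4y3 >= 5
    y1, y2, y3 >= 0

Solving the primal: x* = (8, 5).
  primal value c^T x* = 41.
Solving the dual: y* = (0, 2.3333, 0.6667).
  dual value b^T y* = 41.
Strong duality: c^T x* = b^T y*. Confirmed.

41


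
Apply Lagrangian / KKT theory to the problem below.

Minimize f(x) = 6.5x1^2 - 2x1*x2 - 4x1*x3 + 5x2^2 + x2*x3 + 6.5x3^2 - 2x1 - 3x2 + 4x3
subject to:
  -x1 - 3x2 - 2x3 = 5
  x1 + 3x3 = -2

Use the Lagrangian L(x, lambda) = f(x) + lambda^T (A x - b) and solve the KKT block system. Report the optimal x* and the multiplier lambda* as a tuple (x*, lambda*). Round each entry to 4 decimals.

Form the Lagrangian:
  L(x, lambda) = (1/2) x^T Q x + c^T x + lambda^T (A x - b)
Stationarity (grad_x L = 0): Q x + c + A^T lambda = 0.
Primal feasibility: A x = b.

This gives the KKT block system:
  [ Q   A^T ] [ x     ]   [-c ]
  [ A    0  ] [ lambda ] = [ b ]

Solving the linear system:
  x*      = (-0.3853, -1.1794, -0.5382)
  lambda* = (-4.854, -2.3574)
  f(x*)   = 10.8554

x* = (-0.3853, -1.1794, -0.5382), lambda* = (-4.854, -2.3574)


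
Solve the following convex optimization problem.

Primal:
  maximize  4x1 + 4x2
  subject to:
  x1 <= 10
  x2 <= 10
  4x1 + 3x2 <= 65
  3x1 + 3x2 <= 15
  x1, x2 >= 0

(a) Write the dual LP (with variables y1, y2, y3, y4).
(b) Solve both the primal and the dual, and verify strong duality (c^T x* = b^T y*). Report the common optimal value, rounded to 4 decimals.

The standard primal-dual pair for 'max c^T x s.t. A x <= b, x >= 0' is:
  Dual:  min b^T y  s.t.  A^T y >= c,  y >= 0.

So the dual LP is:
  minimize  10y1 + 10y2 + 65y3 + 15y4
  subject to:
    y1 + 4y3 + 3y4 >= 4
    y2 + 3y3 + 3y4 >= 4
    y1, y2, y3, y4 >= 0

Solving the primal: x* = (5, 0).
  primal value c^T x* = 20.
Solving the dual: y* = (0, 0, 0, 1.3333).
  dual value b^T y* = 20.
Strong duality: c^T x* = b^T y*. Confirmed.

20


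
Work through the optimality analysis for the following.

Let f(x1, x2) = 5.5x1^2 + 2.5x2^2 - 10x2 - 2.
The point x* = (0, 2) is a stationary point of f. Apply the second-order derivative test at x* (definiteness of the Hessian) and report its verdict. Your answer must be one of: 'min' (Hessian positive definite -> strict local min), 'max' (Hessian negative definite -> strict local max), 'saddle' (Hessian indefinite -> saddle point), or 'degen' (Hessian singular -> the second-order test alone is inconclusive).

Compute the Hessian H = grad^2 f:
  H = [[11, 0], [0, 5]]
Verify stationarity: grad f(x*) = H x* + g = (0, 0).
Eigenvalues of H: 5, 11.
Both eigenvalues > 0, so H is positive definite -> x* is a strict local min.

min


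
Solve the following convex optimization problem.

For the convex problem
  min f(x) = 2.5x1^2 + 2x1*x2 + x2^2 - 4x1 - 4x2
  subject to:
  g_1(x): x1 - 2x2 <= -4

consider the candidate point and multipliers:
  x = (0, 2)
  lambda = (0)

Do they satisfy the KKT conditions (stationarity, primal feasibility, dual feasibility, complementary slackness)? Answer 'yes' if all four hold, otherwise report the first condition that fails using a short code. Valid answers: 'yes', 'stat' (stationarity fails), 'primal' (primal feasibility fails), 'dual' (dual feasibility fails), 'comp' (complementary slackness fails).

Gradient of f: grad f(x) = Q x + c = (0, 0)
Constraint values g_i(x) = a_i^T x - b_i:
  g_1((0, 2)) = 0
Stationarity residual: grad f(x) + sum_i lambda_i a_i = (0, 0)
  -> stationarity OK
Primal feasibility (all g_i <= 0): OK
Dual feasibility (all lambda_i >= 0): OK
Complementary slackness (lambda_i * g_i(x) = 0 for all i): OK

Verdict: yes, KKT holds.

yes


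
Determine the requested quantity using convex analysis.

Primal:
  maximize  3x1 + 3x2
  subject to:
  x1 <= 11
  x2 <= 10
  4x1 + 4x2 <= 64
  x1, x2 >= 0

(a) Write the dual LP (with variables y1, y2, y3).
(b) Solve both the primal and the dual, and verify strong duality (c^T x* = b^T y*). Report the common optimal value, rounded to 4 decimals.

The standard primal-dual pair for 'max c^T x s.t. A x <= b, x >= 0' is:
  Dual:  min b^T y  s.t.  A^T y >= c,  y >= 0.

So the dual LP is:
  minimize  11y1 + 10y2 + 64y3
  subject to:
    y1 + 4y3 >= 3
    y2 + 4y3 >= 3
    y1, y2, y3 >= 0

Solving the primal: x* = (6, 10).
  primal value c^T x* = 48.
Solving the dual: y* = (0, 0, 0.75).
  dual value b^T y* = 48.
Strong duality: c^T x* = b^T y*. Confirmed.

48


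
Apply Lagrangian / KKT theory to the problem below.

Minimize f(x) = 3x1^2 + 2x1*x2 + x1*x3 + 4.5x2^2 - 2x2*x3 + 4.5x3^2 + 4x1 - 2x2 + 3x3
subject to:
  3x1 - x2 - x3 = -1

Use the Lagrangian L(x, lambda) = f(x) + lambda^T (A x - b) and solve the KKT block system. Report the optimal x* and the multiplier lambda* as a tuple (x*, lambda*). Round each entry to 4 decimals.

Form the Lagrangian:
  L(x, lambda) = (1/2) x^T Q x + c^T x + lambda^T (A x - b)
Stationarity (grad_x L = 0): Q x + c + A^T lambda = 0.
Primal feasibility: A x = b.

This gives the KKT block system:
  [ Q   A^T ] [ x     ]   [-c ]
  [ A    0  ] [ lambda ] = [ b ]

Solving the linear system:
  x*      = (-0.3816, 0.1722, -0.317)
  lambda* = (-0.5793)
  f(x*)   = -1.7006

x* = (-0.3816, 0.1722, -0.317), lambda* = (-0.5793)


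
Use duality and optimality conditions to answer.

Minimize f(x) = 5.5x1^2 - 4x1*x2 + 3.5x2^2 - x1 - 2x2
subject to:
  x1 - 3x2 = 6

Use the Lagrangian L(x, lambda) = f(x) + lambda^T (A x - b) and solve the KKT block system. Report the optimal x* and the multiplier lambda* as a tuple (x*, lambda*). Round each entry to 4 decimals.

Form the Lagrangian:
  L(x, lambda) = (1/2) x^T Q x + c^T x + lambda^T (A x - b)
Stationarity (grad_x L = 0): Q x + c + A^T lambda = 0.
Primal feasibility: A x = b.

This gives the KKT block system:
  [ Q   A^T ] [ x     ]   [-c ]
  [ A    0  ] [ lambda ] = [ b ]

Solving the linear system:
  x*      = (-0.1829, -2.061)
  lambda* = (-5.2317)
  f(x*)   = 17.8476

x* = (-0.1829, -2.061), lambda* = (-5.2317)


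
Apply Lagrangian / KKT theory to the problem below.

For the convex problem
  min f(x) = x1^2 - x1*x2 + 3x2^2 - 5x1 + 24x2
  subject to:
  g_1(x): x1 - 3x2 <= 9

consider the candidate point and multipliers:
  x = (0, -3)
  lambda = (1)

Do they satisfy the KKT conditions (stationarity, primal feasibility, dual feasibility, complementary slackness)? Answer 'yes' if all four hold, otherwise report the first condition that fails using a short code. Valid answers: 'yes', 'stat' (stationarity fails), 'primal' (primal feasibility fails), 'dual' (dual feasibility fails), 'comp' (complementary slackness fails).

Gradient of f: grad f(x) = Q x + c = (-2, 6)
Constraint values g_i(x) = a_i^T x - b_i:
  g_1((0, -3)) = 0
Stationarity residual: grad f(x) + sum_i lambda_i a_i = (-1, 3)
  -> stationarity FAILS
Primal feasibility (all g_i <= 0): OK
Dual feasibility (all lambda_i >= 0): OK
Complementary slackness (lambda_i * g_i(x) = 0 for all i): OK

Verdict: the first failing condition is stationarity -> stat.

stat


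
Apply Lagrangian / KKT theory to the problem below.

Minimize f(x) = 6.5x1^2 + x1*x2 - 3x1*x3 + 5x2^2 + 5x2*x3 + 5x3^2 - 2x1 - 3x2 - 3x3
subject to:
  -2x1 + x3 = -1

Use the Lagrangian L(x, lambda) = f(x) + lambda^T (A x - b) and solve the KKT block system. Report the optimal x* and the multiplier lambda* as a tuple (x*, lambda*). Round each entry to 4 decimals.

Form the Lagrangian:
  L(x, lambda) = (1/2) x^T Q x + c^T x + lambda^T (A x - b)
Stationarity (grad_x L = 0): Q x + c + A^T lambda = 0.
Primal feasibility: A x = b.

This gives the KKT block system:
  [ Q   A^T ] [ x     ]   [-c ]
  [ A    0  ] [ lambda ] = [ b ]

Solving the linear system:
  x*      = (0.5606, 0.1834, 0.1211)
  lambda* = (2.5536)
  f(x*)   = 0.2595

x* = (0.5606, 0.1834, 0.1211), lambda* = (2.5536)


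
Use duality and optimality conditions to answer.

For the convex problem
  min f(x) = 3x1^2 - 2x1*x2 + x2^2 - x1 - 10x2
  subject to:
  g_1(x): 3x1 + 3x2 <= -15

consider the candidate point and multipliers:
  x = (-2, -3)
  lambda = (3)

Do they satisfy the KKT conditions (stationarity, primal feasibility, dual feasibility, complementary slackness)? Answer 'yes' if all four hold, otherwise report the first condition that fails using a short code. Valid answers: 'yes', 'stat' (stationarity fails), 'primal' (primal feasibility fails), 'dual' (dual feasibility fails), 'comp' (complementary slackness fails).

Gradient of f: grad f(x) = Q x + c = (-7, -12)
Constraint values g_i(x) = a_i^T x - b_i:
  g_1((-2, -3)) = 0
Stationarity residual: grad f(x) + sum_i lambda_i a_i = (2, -3)
  -> stationarity FAILS
Primal feasibility (all g_i <= 0): OK
Dual feasibility (all lambda_i >= 0): OK
Complementary slackness (lambda_i * g_i(x) = 0 for all i): OK

Verdict: the first failing condition is stationarity -> stat.

stat


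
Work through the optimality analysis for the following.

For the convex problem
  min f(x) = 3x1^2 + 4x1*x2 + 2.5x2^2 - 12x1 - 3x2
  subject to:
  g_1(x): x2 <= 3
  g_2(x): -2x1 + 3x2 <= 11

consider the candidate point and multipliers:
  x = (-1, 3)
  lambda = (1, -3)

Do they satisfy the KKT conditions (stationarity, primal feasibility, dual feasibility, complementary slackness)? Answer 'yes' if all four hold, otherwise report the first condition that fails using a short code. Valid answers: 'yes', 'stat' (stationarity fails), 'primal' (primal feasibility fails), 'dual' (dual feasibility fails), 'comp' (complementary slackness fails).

Gradient of f: grad f(x) = Q x + c = (-6, 8)
Constraint values g_i(x) = a_i^T x - b_i:
  g_1((-1, 3)) = 0
  g_2((-1, 3)) = 0
Stationarity residual: grad f(x) + sum_i lambda_i a_i = (0, 0)
  -> stationarity OK
Primal feasibility (all g_i <= 0): OK
Dual feasibility (all lambda_i >= 0): FAILS
Complementary slackness (lambda_i * g_i(x) = 0 for all i): OK

Verdict: the first failing condition is dual_feasibility -> dual.

dual


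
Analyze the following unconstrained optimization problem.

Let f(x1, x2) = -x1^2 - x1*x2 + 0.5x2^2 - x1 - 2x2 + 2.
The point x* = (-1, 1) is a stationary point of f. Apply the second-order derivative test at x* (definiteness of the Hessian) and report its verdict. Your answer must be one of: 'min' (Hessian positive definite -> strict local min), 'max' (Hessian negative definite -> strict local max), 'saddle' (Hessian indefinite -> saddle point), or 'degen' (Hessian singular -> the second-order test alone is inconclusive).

Compute the Hessian H = grad^2 f:
  H = [[-2, -1], [-1, 1]]
Verify stationarity: grad f(x*) = H x* + g = (0, 0).
Eigenvalues of H: -2.3028, 1.3028.
Eigenvalues have mixed signs, so H is indefinite -> x* is a saddle point.

saddle


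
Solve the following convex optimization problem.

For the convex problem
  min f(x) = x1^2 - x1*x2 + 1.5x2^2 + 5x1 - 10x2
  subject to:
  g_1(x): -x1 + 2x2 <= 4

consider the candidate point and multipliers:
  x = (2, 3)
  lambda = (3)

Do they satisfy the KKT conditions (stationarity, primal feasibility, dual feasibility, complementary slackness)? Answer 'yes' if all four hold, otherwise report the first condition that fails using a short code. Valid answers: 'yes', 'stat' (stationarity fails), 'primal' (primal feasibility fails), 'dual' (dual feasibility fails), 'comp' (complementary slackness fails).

Gradient of f: grad f(x) = Q x + c = (6, -3)
Constraint values g_i(x) = a_i^T x - b_i:
  g_1((2, 3)) = 0
Stationarity residual: grad f(x) + sum_i lambda_i a_i = (3, 3)
  -> stationarity FAILS
Primal feasibility (all g_i <= 0): OK
Dual feasibility (all lambda_i >= 0): OK
Complementary slackness (lambda_i * g_i(x) = 0 for all i): OK

Verdict: the first failing condition is stationarity -> stat.

stat


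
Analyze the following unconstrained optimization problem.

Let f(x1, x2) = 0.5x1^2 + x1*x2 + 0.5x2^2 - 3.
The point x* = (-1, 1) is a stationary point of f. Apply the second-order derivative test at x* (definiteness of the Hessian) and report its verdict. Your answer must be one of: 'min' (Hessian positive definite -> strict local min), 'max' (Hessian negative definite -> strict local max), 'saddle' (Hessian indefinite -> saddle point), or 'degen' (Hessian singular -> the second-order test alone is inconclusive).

Compute the Hessian H = grad^2 f:
  H = [[1, 1], [1, 1]]
Verify stationarity: grad f(x*) = H x* + g = (0, 0).
Eigenvalues of H: 0, 2.
H has a zero eigenvalue (singular; positive semidefinite but not definite), so H is neither positive definite, negative definite, nor indefinite. The second-order test alone is inconclusive -> degen.
(Indeed, f is constant along the null direction of H through x*, so x* is not a strict local extremum.)

degen


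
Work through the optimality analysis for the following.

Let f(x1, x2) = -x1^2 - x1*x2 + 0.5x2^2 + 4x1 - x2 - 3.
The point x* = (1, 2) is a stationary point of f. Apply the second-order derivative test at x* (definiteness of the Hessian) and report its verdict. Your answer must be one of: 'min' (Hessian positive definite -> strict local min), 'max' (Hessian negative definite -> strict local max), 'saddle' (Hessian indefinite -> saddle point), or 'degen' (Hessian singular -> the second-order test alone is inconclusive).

Compute the Hessian H = grad^2 f:
  H = [[-2, -1], [-1, 1]]
Verify stationarity: grad f(x*) = H x* + g = (0, 0).
Eigenvalues of H: -2.3028, 1.3028.
Eigenvalues have mixed signs, so H is indefinite -> x* is a saddle point.

saddle


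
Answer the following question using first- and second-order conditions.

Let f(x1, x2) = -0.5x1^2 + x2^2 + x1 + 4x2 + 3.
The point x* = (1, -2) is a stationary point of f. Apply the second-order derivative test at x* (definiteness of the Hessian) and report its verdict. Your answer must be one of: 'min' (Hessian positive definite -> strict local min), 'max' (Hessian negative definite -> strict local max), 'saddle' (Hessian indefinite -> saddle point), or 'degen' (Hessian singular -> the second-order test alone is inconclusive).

Compute the Hessian H = grad^2 f:
  H = [[-1, 0], [0, 2]]
Verify stationarity: grad f(x*) = H x* + g = (0, 0).
Eigenvalues of H: -1, 2.
Eigenvalues have mixed signs, so H is indefinite -> x* is a saddle point.

saddle


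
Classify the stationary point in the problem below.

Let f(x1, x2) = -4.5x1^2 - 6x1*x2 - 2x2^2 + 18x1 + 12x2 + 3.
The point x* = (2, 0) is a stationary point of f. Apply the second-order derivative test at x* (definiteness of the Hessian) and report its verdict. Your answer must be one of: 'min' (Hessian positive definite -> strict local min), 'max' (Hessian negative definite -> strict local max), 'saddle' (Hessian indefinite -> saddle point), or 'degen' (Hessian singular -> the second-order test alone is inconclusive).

Compute the Hessian H = grad^2 f:
  H = [[-9, -6], [-6, -4]]
Verify stationarity: grad f(x*) = H x* + g = (0, 0).
Eigenvalues of H: -13, 0.
H has a zero eigenvalue (singular; negative semidefinite but not definite), so H is neither positive definite, negative definite, nor indefinite. The second-order test alone is inconclusive -> degen.
(Indeed, f is constant along the null direction of H through x*, so x* is not a strict local extremum.)

degen


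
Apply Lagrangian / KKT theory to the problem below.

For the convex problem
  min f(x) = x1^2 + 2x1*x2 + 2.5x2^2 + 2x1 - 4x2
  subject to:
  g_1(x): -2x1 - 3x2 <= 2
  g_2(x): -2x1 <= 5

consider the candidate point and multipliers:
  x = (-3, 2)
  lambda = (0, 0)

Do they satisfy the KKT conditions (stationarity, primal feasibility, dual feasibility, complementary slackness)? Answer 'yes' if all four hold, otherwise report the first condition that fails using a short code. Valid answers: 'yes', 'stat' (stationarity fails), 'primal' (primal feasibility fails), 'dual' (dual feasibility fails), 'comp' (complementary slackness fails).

Gradient of f: grad f(x) = Q x + c = (0, 0)
Constraint values g_i(x) = a_i^T x - b_i:
  g_1((-3, 2)) = -2
  g_2((-3, 2)) = 1
Stationarity residual: grad f(x) + sum_i lambda_i a_i = (0, 0)
  -> stationarity OK
Primal feasibility (all g_i <= 0): FAILS
Dual feasibility (all lambda_i >= 0): OK
Complementary slackness (lambda_i * g_i(x) = 0 for all i): OK

Verdict: the first failing condition is primal_feasibility -> primal.

primal


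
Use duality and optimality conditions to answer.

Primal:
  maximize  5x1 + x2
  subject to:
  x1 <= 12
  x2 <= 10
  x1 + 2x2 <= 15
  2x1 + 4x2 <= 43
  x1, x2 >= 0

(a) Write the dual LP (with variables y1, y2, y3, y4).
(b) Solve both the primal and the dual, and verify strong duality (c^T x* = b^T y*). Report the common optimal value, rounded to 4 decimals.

The standard primal-dual pair for 'max c^T x s.t. A x <= b, x >= 0' is:
  Dual:  min b^T y  s.t.  A^T y >= c,  y >= 0.

So the dual LP is:
  minimize  12y1 + 10y2 + 15y3 + 43y4
  subject to:
    y1 + y3 + 2y4 >= 5
    y2 + 2y3 + 4y4 >= 1
    y1, y2, y3, y4 >= 0

Solving the primal: x* = (12, 1.5).
  primal value c^T x* = 61.5.
Solving the dual: y* = (4.5, 0, 0.5, 0).
  dual value b^T y* = 61.5.
Strong duality: c^T x* = b^T y*. Confirmed.

61.5


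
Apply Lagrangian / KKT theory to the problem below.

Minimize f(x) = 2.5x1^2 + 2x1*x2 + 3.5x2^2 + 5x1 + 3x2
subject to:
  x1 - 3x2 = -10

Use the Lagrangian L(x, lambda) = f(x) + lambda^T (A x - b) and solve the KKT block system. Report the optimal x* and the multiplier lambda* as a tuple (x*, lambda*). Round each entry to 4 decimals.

Form the Lagrangian:
  L(x, lambda) = (1/2) x^T Q x + c^T x + lambda^T (A x - b)
Stationarity (grad_x L = 0): Q x + c + A^T lambda = 0.
Primal feasibility: A x = b.

This gives the KKT block system:
  [ Q   A^T ] [ x     ]   [-c ]
  [ A    0  ] [ lambda ] = [ b ]

Solving the linear system:
  x*      = (-2.875, 2.375)
  lambda* = (4.625)
  f(x*)   = 19.5

x* = (-2.875, 2.375), lambda* = (4.625)


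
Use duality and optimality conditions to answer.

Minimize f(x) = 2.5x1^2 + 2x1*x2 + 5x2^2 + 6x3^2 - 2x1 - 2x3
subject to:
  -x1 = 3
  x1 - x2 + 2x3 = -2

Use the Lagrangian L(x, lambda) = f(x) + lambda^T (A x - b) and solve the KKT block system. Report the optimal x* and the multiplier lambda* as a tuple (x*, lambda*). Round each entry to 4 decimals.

Form the Lagrangian:
  L(x, lambda) = (1/2) x^T Q x + c^T x + lambda^T (A x - b)
Stationarity (grad_x L = 0): Q x + c + A^T lambda = 0.
Primal feasibility: A x = b.

This gives the KKT block system:
  [ Q   A^T ] [ x     ]   [-c ]
  [ A    0  ] [ lambda ] = [ b ]

Solving the linear system:
  x*      = (-3, 0.3077, 0.6538)
  lambda* = (-19.3077, -2.9231)
  f(x*)   = 28.3846

x* = (-3, 0.3077, 0.6538), lambda* = (-19.3077, -2.9231)


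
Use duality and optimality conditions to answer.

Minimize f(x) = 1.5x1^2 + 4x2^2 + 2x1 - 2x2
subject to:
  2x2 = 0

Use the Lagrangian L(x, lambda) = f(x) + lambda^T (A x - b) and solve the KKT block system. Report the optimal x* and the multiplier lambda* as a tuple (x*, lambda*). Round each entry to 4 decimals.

Form the Lagrangian:
  L(x, lambda) = (1/2) x^T Q x + c^T x + lambda^T (A x - b)
Stationarity (grad_x L = 0): Q x + c + A^T lambda = 0.
Primal feasibility: A x = b.

This gives the KKT block system:
  [ Q   A^T ] [ x     ]   [-c ]
  [ A    0  ] [ lambda ] = [ b ]

Solving the linear system:
  x*      = (-0.6667, 0)
  lambda* = (1)
  f(x*)   = -0.6667

x* = (-0.6667, 0), lambda* = (1)


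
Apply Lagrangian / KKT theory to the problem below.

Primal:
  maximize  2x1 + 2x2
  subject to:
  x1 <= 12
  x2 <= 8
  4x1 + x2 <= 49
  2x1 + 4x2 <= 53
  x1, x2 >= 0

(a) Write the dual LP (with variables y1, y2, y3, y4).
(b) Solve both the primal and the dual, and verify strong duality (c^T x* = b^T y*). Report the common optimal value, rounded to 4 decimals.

The standard primal-dual pair for 'max c^T x s.t. A x <= b, x >= 0' is:
  Dual:  min b^T y  s.t.  A^T y >= c,  y >= 0.

So the dual LP is:
  minimize  12y1 + 8y2 + 49y3 + 53y4
  subject to:
    y1 + 4y3 + 2y4 >= 2
    y2 + y3 + 4y4 >= 2
    y1, y2, y3, y4 >= 0

Solving the primal: x* = (10.25, 8).
  primal value c^T x* = 36.5.
Solving the dual: y* = (0, 1.5, 0.5, 0).
  dual value b^T y* = 36.5.
Strong duality: c^T x* = b^T y*. Confirmed.

36.5


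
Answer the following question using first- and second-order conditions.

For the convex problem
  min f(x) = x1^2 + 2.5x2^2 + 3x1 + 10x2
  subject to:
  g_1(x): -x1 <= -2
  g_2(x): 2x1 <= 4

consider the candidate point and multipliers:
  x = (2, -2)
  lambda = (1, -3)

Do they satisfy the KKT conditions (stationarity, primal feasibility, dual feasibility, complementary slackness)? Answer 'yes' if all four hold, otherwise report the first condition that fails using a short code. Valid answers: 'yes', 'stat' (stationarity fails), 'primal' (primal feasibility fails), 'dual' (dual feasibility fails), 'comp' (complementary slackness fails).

Gradient of f: grad f(x) = Q x + c = (7, 0)
Constraint values g_i(x) = a_i^T x - b_i:
  g_1((2, -2)) = 0
  g_2((2, -2)) = 0
Stationarity residual: grad f(x) + sum_i lambda_i a_i = (0, 0)
  -> stationarity OK
Primal feasibility (all g_i <= 0): OK
Dual feasibility (all lambda_i >= 0): FAILS
Complementary slackness (lambda_i * g_i(x) = 0 for all i): OK

Verdict: the first failing condition is dual_feasibility -> dual.

dual


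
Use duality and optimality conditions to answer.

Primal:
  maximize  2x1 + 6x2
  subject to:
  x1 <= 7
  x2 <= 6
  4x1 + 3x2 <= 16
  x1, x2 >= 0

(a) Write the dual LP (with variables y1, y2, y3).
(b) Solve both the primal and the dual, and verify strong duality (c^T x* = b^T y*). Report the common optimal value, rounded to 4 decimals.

The standard primal-dual pair for 'max c^T x s.t. A x <= b, x >= 0' is:
  Dual:  min b^T y  s.t.  A^T y >= c,  y >= 0.

So the dual LP is:
  minimize  7y1 + 6y2 + 16y3
  subject to:
    y1 + 4y3 >= 2
    y2 + 3y3 >= 6
    y1, y2, y3 >= 0

Solving the primal: x* = (0, 5.3333).
  primal value c^T x* = 32.
Solving the dual: y* = (0, 0, 2).
  dual value b^T y* = 32.
Strong duality: c^T x* = b^T y*. Confirmed.

32


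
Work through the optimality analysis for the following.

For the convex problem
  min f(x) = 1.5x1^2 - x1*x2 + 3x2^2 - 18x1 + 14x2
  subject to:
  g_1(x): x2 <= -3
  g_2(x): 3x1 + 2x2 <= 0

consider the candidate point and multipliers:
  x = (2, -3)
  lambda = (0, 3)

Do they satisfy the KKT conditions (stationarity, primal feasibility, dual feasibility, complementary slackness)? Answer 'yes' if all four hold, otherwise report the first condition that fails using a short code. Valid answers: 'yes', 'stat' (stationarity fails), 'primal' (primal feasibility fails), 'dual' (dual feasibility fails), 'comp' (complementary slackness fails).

Gradient of f: grad f(x) = Q x + c = (-9, -6)
Constraint values g_i(x) = a_i^T x - b_i:
  g_1((2, -3)) = 0
  g_2((2, -3)) = 0
Stationarity residual: grad f(x) + sum_i lambda_i a_i = (0, 0)
  -> stationarity OK
Primal feasibility (all g_i <= 0): OK
Dual feasibility (all lambda_i >= 0): OK
Complementary slackness (lambda_i * g_i(x) = 0 for all i): OK

Verdict: yes, KKT holds.

yes


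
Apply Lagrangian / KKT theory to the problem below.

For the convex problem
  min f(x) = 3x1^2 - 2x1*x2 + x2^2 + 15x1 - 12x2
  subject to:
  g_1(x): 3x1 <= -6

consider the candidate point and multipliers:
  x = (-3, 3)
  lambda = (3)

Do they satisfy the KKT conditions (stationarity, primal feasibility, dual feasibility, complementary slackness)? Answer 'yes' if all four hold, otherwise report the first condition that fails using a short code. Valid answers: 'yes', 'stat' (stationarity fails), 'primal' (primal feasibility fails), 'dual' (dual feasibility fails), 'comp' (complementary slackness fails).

Gradient of f: grad f(x) = Q x + c = (-9, 0)
Constraint values g_i(x) = a_i^T x - b_i:
  g_1((-3, 3)) = -3
Stationarity residual: grad f(x) + sum_i lambda_i a_i = (0, 0)
  -> stationarity OK
Primal feasibility (all g_i <= 0): OK
Dual feasibility (all lambda_i >= 0): OK
Complementary slackness (lambda_i * g_i(x) = 0 for all i): FAILS

Verdict: the first failing condition is complementary_slackness -> comp.

comp


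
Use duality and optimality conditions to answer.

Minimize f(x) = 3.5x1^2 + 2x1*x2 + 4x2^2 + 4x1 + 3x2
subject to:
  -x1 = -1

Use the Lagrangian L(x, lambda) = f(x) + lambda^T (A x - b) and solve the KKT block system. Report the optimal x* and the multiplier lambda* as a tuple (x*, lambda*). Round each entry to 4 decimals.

Form the Lagrangian:
  L(x, lambda) = (1/2) x^T Q x + c^T x + lambda^T (A x - b)
Stationarity (grad_x L = 0): Q x + c + A^T lambda = 0.
Primal feasibility: A x = b.

This gives the KKT block system:
  [ Q   A^T ] [ x     ]   [-c ]
  [ A    0  ] [ lambda ] = [ b ]

Solving the linear system:
  x*      = (1, -0.625)
  lambda* = (9.75)
  f(x*)   = 5.9375

x* = (1, -0.625), lambda* = (9.75)


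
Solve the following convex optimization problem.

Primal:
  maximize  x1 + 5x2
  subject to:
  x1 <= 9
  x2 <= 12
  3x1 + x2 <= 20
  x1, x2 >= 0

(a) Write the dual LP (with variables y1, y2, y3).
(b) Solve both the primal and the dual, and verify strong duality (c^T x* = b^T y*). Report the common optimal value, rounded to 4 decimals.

The standard primal-dual pair for 'max c^T x s.t. A x <= b, x >= 0' is:
  Dual:  min b^T y  s.t.  A^T y >= c,  y >= 0.

So the dual LP is:
  minimize  9y1 + 12y2 + 20y3
  subject to:
    y1 + 3y3 >= 1
    y2 + y3 >= 5
    y1, y2, y3 >= 0

Solving the primal: x* = (2.6667, 12).
  primal value c^T x* = 62.6667.
Solving the dual: y* = (0, 4.6667, 0.3333).
  dual value b^T y* = 62.6667.
Strong duality: c^T x* = b^T y*. Confirmed.

62.6667


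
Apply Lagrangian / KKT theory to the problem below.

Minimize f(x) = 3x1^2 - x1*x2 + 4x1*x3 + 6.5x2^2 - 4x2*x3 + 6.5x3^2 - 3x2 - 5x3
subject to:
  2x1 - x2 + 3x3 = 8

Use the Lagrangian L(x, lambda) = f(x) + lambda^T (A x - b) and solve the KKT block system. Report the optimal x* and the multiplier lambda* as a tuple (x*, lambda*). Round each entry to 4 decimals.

Form the Lagrangian:
  L(x, lambda) = (1/2) x^T Q x + c^T x + lambda^T (A x - b)
Stationarity (grad_x L = 0): Q x + c + A^T lambda = 0.
Primal feasibility: A x = b.

This gives the KKT block system:
  [ Q   A^T ] [ x     ]   [-c ]
  [ A    0  ] [ lambda ] = [ b ]

Solving the linear system:
  x*      = (1.4085, 0.3075, 1.8302)
  lambda* = (-7.7321)
  f(x*)   = 25.8917

x* = (1.4085, 0.3075, 1.8302), lambda* = (-7.7321)


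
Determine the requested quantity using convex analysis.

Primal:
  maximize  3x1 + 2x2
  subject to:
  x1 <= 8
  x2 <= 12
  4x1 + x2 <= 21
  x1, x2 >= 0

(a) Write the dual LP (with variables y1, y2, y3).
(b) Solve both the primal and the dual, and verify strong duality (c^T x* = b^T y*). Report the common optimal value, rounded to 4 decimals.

The standard primal-dual pair for 'max c^T x s.t. A x <= b, x >= 0' is:
  Dual:  min b^T y  s.t.  A^T y >= c,  y >= 0.

So the dual LP is:
  minimize  8y1 + 12y2 + 21y3
  subject to:
    y1 + 4y3 >= 3
    y2 + y3 >= 2
    y1, y2, y3 >= 0

Solving the primal: x* = (2.25, 12).
  primal value c^T x* = 30.75.
Solving the dual: y* = (0, 1.25, 0.75).
  dual value b^T y* = 30.75.
Strong duality: c^T x* = b^T y*. Confirmed.

30.75


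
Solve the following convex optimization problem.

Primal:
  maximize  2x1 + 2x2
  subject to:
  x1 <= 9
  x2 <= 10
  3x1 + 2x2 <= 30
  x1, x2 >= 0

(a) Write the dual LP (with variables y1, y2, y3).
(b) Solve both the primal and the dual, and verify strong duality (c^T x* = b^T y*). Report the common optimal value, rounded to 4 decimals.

The standard primal-dual pair for 'max c^T x s.t. A x <= b, x >= 0' is:
  Dual:  min b^T y  s.t.  A^T y >= c,  y >= 0.

So the dual LP is:
  minimize  9y1 + 10y2 + 30y3
  subject to:
    y1 + 3y3 >= 2
    y2 + 2y3 >= 2
    y1, y2, y3 >= 0

Solving the primal: x* = (3.3333, 10).
  primal value c^T x* = 26.6667.
Solving the dual: y* = (0, 0.6667, 0.6667).
  dual value b^T y* = 26.6667.
Strong duality: c^T x* = b^T y*. Confirmed.

26.6667


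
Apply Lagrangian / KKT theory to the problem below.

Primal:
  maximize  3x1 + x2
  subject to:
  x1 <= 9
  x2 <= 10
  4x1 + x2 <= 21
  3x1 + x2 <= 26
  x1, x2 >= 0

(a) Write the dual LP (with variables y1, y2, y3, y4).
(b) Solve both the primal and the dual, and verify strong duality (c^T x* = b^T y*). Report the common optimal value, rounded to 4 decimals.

The standard primal-dual pair for 'max c^T x s.t. A x <= b, x >= 0' is:
  Dual:  min b^T y  s.t.  A^T y >= c,  y >= 0.

So the dual LP is:
  minimize  9y1 + 10y2 + 21y3 + 26y4
  subject to:
    y1 + 4y3 + 3y4 >= 3
    y2 + y3 + y4 >= 1
    y1, y2, y3, y4 >= 0

Solving the primal: x* = (2.75, 10).
  primal value c^T x* = 18.25.
Solving the dual: y* = (0, 0.25, 0.75, 0).
  dual value b^T y* = 18.25.
Strong duality: c^T x* = b^T y*. Confirmed.

18.25


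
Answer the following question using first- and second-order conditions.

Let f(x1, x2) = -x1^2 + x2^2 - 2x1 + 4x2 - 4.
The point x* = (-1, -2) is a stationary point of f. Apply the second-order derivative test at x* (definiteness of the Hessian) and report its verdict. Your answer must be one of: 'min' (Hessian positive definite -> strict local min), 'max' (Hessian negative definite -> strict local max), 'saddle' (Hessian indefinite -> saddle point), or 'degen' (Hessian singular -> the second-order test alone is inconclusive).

Compute the Hessian H = grad^2 f:
  H = [[-2, 0], [0, 2]]
Verify stationarity: grad f(x*) = H x* + g = (0, 0).
Eigenvalues of H: -2, 2.
Eigenvalues have mixed signs, so H is indefinite -> x* is a saddle point.

saddle
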